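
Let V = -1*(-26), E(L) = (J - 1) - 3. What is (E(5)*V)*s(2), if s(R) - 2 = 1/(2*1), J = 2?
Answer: -130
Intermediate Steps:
s(R) = 5/2 (s(R) = 2 + 1/(2*1) = 2 + (½)*1 = 2 + ½ = 5/2)
E(L) = -2 (E(L) = (2 - 1) - 3 = 1 - 3 = -2)
V = 26
(E(5)*V)*s(2) = -2*26*(5/2) = -52*5/2 = -130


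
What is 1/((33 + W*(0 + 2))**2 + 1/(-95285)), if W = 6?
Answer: 95285/192952124 ≈ 0.00049383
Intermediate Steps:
1/((33 + W*(0 + 2))**2 + 1/(-95285)) = 1/((33 + 6*(0 + 2))**2 + 1/(-95285)) = 1/((33 + 6*2)**2 - 1/95285) = 1/((33 + 12)**2 - 1/95285) = 1/(45**2 - 1/95285) = 1/(2025 - 1/95285) = 1/(192952124/95285) = 95285/192952124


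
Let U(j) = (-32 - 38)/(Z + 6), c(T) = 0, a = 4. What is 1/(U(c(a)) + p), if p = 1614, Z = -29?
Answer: 23/37192 ≈ 0.00061841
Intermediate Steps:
U(j) = 70/23 (U(j) = (-32 - 38)/(-29 + 6) = -70/(-23) = -70*(-1/23) = 70/23)
1/(U(c(a)) + p) = 1/(70/23 + 1614) = 1/(37192/23) = 23/37192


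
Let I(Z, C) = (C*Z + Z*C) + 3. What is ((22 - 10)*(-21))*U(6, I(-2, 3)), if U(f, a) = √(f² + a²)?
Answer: -756*√13 ≈ -2725.8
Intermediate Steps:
I(Z, C) = 3 + 2*C*Z (I(Z, C) = (C*Z + C*Z) + 3 = 2*C*Z + 3 = 3 + 2*C*Z)
U(f, a) = √(a² + f²)
((22 - 10)*(-21))*U(6, I(-2, 3)) = ((22 - 10)*(-21))*√((3 + 2*3*(-2))² + 6²) = (12*(-21))*√((3 - 12)² + 36) = -252*√((-9)² + 36) = -252*√(81 + 36) = -756*√13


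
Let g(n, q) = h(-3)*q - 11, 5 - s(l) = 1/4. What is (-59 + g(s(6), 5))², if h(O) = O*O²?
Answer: 42025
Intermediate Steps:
s(l) = 19/4 (s(l) = 5 - 1/4 = 5 - 1*¼ = 5 - ¼ = 19/4)
h(O) = O³
g(n, q) = -11 - 27*q (g(n, q) = (-3)³*q - 11 = -27*q - 11 = -11 - 27*q)
(-59 + g(s(6), 5))² = (-59 + (-11 - 27*5))² = (-59 + (-11 - 135))² = (-59 - 146)² = (-205)² = 42025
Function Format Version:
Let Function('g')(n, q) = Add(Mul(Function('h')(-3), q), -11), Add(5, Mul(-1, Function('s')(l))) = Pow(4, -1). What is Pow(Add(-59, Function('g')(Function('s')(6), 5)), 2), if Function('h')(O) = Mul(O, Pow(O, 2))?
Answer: 42025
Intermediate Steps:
Function('s')(l) = Rational(19, 4) (Function('s')(l) = Add(5, Mul(-1, Pow(4, -1))) = Add(5, Mul(-1, Rational(1, 4))) = Add(5, Rational(-1, 4)) = Rational(19, 4))
Function('h')(O) = Pow(O, 3)
Function('g')(n, q) = Add(-11, Mul(-27, q)) (Function('g')(n, q) = Add(Mul(Pow(-3, 3), q), -11) = Add(Mul(-27, q), -11) = Add(-11, Mul(-27, q)))
Pow(Add(-59, Function('g')(Function('s')(6), 5)), 2) = Pow(Add(-59, Add(-11, Mul(-27, 5))), 2) = Pow(Add(-59, Add(-11, -135)), 2) = Pow(Add(-59, -146), 2) = Pow(-205, 2) = 42025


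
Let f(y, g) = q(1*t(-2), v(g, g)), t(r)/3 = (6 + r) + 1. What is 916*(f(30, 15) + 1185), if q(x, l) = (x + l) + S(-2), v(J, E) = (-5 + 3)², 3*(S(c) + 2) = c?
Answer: 3301264/3 ≈ 1.1004e+6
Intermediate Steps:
S(c) = -2 + c/3
v(J, E) = 4 (v(J, E) = (-2)² = 4)
t(r) = 21 + 3*r (t(r) = 3*((6 + r) + 1) = 3*(7 + r) = 21 + 3*r)
q(x, l) = -8/3 + l + x (q(x, l) = (x + l) + (-2 + (⅓)*(-2)) = (l + x) + (-2 - ⅔) = (l + x) - 8/3 = -8/3 + l + x)
f(y, g) = 49/3 (f(y, g) = -8/3 + 4 + 1*(21 + 3*(-2)) = -8/3 + 4 + 1*(21 - 6) = -8/3 + 4 + 1*15 = -8/3 + 4 + 15 = 49/3)
916*(f(30, 15) + 1185) = 916*(49/3 + 1185) = 916*(3604/3) = 3301264/3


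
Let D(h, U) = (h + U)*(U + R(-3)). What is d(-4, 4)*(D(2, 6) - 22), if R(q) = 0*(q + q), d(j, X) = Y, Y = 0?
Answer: 0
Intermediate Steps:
d(j, X) = 0
R(q) = 0 (R(q) = 0*(2*q) = 0)
D(h, U) = U*(U + h) (D(h, U) = (h + U)*(U + 0) = (U + h)*U = U*(U + h))
d(-4, 4)*(D(2, 6) - 22) = 0*(6*(6 + 2) - 22) = 0*(6*8 - 22) = 0*(48 - 22) = 0*26 = 0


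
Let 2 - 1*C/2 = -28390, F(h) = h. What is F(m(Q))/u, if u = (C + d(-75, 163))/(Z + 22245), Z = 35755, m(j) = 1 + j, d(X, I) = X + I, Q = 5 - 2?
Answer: 29000/7109 ≈ 4.0793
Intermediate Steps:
Q = 3
d(X, I) = I + X
C = 56784 (C = 4 - 2*(-28390) = 4 + 56780 = 56784)
u = 7109/7250 (u = (56784 + (163 - 75))/(35755 + 22245) = (56784 + 88)/58000 = 56872*(1/58000) = 7109/7250 ≈ 0.98055)
F(m(Q))/u = (1 + 3)/(7109/7250) = 4*(7250/7109) = 29000/7109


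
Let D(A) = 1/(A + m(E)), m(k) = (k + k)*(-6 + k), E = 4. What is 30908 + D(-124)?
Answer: 4327119/140 ≈ 30908.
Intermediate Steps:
m(k) = 2*k*(-6 + k) (m(k) = (2*k)*(-6 + k) = 2*k*(-6 + k))
D(A) = 1/(-16 + A) (D(A) = 1/(A + 2*4*(-6 + 4)) = 1/(A + 2*4*(-2)) = 1/(A - 16) = 1/(-16 + A))
30908 + D(-124) = 30908 + 1/(-16 - 124) = 30908 + 1/(-140) = 30908 - 1/140 = 4327119/140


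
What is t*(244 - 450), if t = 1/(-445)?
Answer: 206/445 ≈ 0.46292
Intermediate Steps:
t = -1/445 ≈ -0.0022472
t*(244 - 450) = -(244 - 450)/445 = -1/445*(-206) = 206/445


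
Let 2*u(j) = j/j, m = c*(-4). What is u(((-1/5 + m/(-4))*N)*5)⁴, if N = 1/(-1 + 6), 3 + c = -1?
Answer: 1/16 ≈ 0.062500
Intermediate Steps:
c = -4 (c = -3 - 1 = -4)
N = ⅕ (N = 1/5 = ⅕ ≈ 0.20000)
m = 16 (m = -4*(-4) = 16)
u(j) = ½ (u(j) = (j/j)/2 = (½)*1 = ½)
u(((-1/5 + m/(-4))*N)*5)⁴ = (½)⁴ = 1/16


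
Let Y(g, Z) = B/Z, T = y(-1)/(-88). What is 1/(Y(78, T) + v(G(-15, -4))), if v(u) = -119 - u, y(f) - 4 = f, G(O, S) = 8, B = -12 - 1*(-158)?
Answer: -3/13229 ≈ -0.00022677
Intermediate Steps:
B = 146 (B = -12 + 158 = 146)
y(f) = 4 + f
T = -3/88 (T = (4 - 1)/(-88) = 3*(-1/88) = -3/88 ≈ -0.034091)
Y(g, Z) = 146/Z
1/(Y(78, T) + v(G(-15, -4))) = 1/(146/(-3/88) + (-119 - 1*8)) = 1/(146*(-88/3) + (-119 - 8)) = 1/(-12848/3 - 127) = 1/(-13229/3) = -3/13229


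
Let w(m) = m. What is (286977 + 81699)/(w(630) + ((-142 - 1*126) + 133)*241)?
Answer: -40964/3545 ≈ -11.555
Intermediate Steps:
(286977 + 81699)/(w(630) + ((-142 - 1*126) + 133)*241) = (286977 + 81699)/(630 + ((-142 - 1*126) + 133)*241) = 368676/(630 + ((-142 - 126) + 133)*241) = 368676/(630 + (-268 + 133)*241) = 368676/(630 - 135*241) = 368676/(630 - 32535) = 368676/(-31905) = 368676*(-1/31905) = -40964/3545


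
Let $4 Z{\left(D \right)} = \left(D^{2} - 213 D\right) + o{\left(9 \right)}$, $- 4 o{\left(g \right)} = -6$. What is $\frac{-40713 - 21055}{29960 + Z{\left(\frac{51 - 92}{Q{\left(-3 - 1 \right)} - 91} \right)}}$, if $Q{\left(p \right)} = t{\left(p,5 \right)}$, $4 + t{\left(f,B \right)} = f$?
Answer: $- \frac{4843105344}{2347407311} \approx -2.0632$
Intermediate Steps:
$t{\left(f,B \right)} = -4 + f$
$o{\left(g \right)} = \frac{3}{2}$ ($o{\left(g \right)} = \left(- \frac{1}{4}\right) \left(-6\right) = \frac{3}{2}$)
$Q{\left(p \right)} = -4 + p$
$Z{\left(D \right)} = \frac{3}{8} - \frac{213 D}{4} + \frac{D^{2}}{4}$ ($Z{\left(D \right)} = \frac{\left(D^{2} - 213 D\right) + \frac{3}{2}}{4} = \frac{\frac{3}{2} + D^{2} - 213 D}{4} = \frac{3}{8} - \frac{213 D}{4} + \frac{D^{2}}{4}$)
$\frac{-40713 - 21055}{29960 + Z{\left(\frac{51 - 92}{Q{\left(-3 - 1 \right)} - 91} \right)}} = \frac{-40713 - 21055}{29960 + \left(\frac{3}{8} - \frac{213 \frac{51 - 92}{\left(-4 - 4\right) - 91}}{4} + \frac{\left(\frac{51 - 92}{\left(-4 - 4\right) - 91}\right)^{2}}{4}\right)} = - \frac{61768}{29960 + \left(\frac{3}{8} - \frac{213 \left(- \frac{41}{\left(-4 - 4\right) - 91}\right)}{4} + \frac{\left(- \frac{41}{\left(-4 - 4\right) - 91}\right)^{2}}{4}\right)} = - \frac{61768}{29960 + \left(\frac{3}{8} - \frac{213 \left(- \frac{41}{-8 - 91}\right)}{4} + \frac{\left(- \frac{41}{-8 - 91}\right)^{2}}{4}\right)} = - \frac{61768}{29960 + \left(\frac{3}{8} - \frac{213 \left(- \frac{41}{-99}\right)}{4} + \frac{\left(- \frac{41}{-99}\right)^{2}}{4}\right)} = - \frac{61768}{29960 + \left(\frac{3}{8} - \frac{213 \left(\left(-41\right) \left(- \frac{1}{99}\right)\right)}{4} + \frac{\left(\left(-41\right) \left(- \frac{1}{99}\right)\right)^{2}}{4}\right)} = - \frac{61768}{29960 + \left(\frac{3}{8} - \frac{2911}{132} + \frac{\left(\frac{41}{99}\right)^{2}}{4}\right)} = - \frac{61768}{29960 + \left(\frac{3}{8} - \frac{2911}{132} + \frac{1}{4} \cdot \frac{1681}{9801}\right)} = - \frac{61768}{29960 + \left(\frac{3}{8} - \frac{2911}{132} + \frac{1681}{39204}\right)} = - \frac{61768}{29960 - \frac{1696369}{78408}} = - \frac{61768}{\frac{2347407311}{78408}} = \left(-61768\right) \frac{78408}{2347407311} = - \frac{4843105344}{2347407311}$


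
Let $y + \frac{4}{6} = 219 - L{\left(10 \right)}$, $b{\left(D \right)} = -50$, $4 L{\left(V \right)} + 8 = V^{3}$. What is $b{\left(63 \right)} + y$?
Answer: $- \frac{239}{3} \approx -79.667$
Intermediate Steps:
$L{\left(V \right)} = -2 + \frac{V^{3}}{4}$
$y = - \frac{89}{3}$ ($y = - \frac{2}{3} + \left(219 - \left(-2 + \frac{10^{3}}{4}\right)\right) = - \frac{2}{3} + \left(219 - \left(-2 + \frac{1}{4} \cdot 1000\right)\right) = - \frac{2}{3} + \left(219 - \left(-2 + 250\right)\right) = - \frac{2}{3} + \left(219 - 248\right) = - \frac{2}{3} - 29 = - \frac{89}{3} \approx -29.667$)
$b{\left(63 \right)} + y = -50 - \frac{89}{3} = - \frac{239}{3}$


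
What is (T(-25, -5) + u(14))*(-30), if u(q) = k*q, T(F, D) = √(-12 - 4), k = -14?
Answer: 5880 - 120*I ≈ 5880.0 - 120.0*I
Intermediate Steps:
T(F, D) = 4*I (T(F, D) = √(-16) = 4*I)
u(q) = -14*q
(T(-25, -5) + u(14))*(-30) = (4*I - 14*14)*(-30) = (4*I - 196)*(-30) = (-196 + 4*I)*(-30) = 5880 - 120*I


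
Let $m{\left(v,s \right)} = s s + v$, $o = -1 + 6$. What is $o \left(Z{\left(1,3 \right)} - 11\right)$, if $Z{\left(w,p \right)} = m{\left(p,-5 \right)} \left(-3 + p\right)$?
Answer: $-55$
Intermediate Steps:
$o = 5$
$m{\left(v,s \right)} = v + s^{2}$ ($m{\left(v,s \right)} = s^{2} + v = v + s^{2}$)
$Z{\left(w,p \right)} = \left(-3 + p\right) \left(25 + p\right)$ ($Z{\left(w,p \right)} = \left(p + \left(-5\right)^{2}\right) \left(-3 + p\right) = \left(p + 25\right) \left(-3 + p\right) = \left(25 + p\right) \left(-3 + p\right) = \left(-3 + p\right) \left(25 + p\right)$)
$o \left(Z{\left(1,3 \right)} - 11\right) = 5 \left(\left(-3 + 3\right) \left(25 + 3\right) - 11\right) = 5 \left(0 \cdot 28 - 11\right) = 5 \left(0 - 11\right) = 5 \left(-11\right) = -55$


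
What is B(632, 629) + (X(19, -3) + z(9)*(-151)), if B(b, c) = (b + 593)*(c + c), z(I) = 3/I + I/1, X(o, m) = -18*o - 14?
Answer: 4617854/3 ≈ 1.5393e+6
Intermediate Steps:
X(o, m) = -14 - 18*o
z(I) = I + 3/I (z(I) = 3/I + I*1 = 3/I + I = I + 3/I)
B(b, c) = 2*c*(593 + b) (B(b, c) = (593 + b)*(2*c) = 2*c*(593 + b))
B(632, 629) + (X(19, -3) + z(9)*(-151)) = 2*629*(593 + 632) + ((-14 - 18*19) + (9 + 3/9)*(-151)) = 2*629*1225 + ((-14 - 342) + (9 + 3*(1/9))*(-151)) = 1541050 + (-356 + (9 + 1/3)*(-151)) = 1541050 + (-356 + (28/3)*(-151)) = 1541050 + (-356 - 4228/3) = 1541050 - 5296/3 = 4617854/3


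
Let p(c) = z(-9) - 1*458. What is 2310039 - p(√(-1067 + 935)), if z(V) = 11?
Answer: 2310486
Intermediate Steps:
p(c) = -447 (p(c) = 11 - 1*458 = 11 - 458 = -447)
2310039 - p(√(-1067 + 935)) = 2310039 - 1*(-447) = 2310039 + 447 = 2310486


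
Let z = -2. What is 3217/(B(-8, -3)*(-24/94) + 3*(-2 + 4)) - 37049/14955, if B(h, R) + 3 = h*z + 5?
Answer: 752911937/329010 ≈ 2288.4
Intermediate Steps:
B(h, R) = 2 - 2*h (B(h, R) = -3 + (h*(-2) + 5) = -3 + (-2*h + 5) = -3 + (5 - 2*h) = 2 - 2*h)
3217/(B(-8, -3)*(-24/94) + 3*(-2 + 4)) - 37049/14955 = 3217/((2 - 2*(-8))*(-24/94) + 3*(-2 + 4)) - 37049/14955 = 3217/((2 + 16)*(-24*1/94) + 3*2) - 37049*1/14955 = 3217/(18*(-12/47) + 6) - 37049/14955 = 3217/(-216/47 + 6) - 37049/14955 = 3217/(66/47) - 37049/14955 = 3217*(47/66) - 37049/14955 = 151199/66 - 37049/14955 = 752911937/329010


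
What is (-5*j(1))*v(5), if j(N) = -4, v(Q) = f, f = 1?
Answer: 20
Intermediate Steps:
v(Q) = 1
(-5*j(1))*v(5) = -5*(-4)*1 = 20*1 = 20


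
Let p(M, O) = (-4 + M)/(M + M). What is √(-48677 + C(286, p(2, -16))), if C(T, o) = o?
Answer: I*√194710/2 ≈ 220.63*I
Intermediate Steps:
p(M, O) = (-4 + M)/(2*M) (p(M, O) = (-4 + M)/((2*M)) = (-4 + M)*(1/(2*M)) = (-4 + M)/(2*M))
√(-48677 + C(286, p(2, -16))) = √(-48677 + (½)*(-4 + 2)/2) = √(-48677 + (½)*(½)*(-2)) = √(-48677 - ½) = √(-97355/2) = I*√194710/2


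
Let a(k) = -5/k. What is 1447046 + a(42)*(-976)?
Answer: 30390406/21 ≈ 1.4472e+6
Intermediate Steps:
1447046 + a(42)*(-976) = 1447046 - 5/42*(-976) = 1447046 + 2440/21 = 30390406/21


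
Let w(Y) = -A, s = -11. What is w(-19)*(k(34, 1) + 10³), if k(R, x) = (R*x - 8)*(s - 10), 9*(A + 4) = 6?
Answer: 4540/3 ≈ 1513.3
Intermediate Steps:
A = -10/3 (A = -4 + (⅑)*6 = -4 + ⅔ = -10/3 ≈ -3.3333)
w(Y) = 10/3 (w(Y) = -1*(-10/3) = 10/3)
k(R, x) = 168 - 21*R*x (k(R, x) = (R*x - 8)*(-11 - 10) = (-8 + R*x)*(-21) = 168 - 21*R*x)
w(-19)*(k(34, 1) + 10³) = 10*((168 - 21*34*1) + 10³)/3 = 10*((168 - 714) + 1000)/3 = 10*(-546 + 1000)/3 = (10/3)*454 = 4540/3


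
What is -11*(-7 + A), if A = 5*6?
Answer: -253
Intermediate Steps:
A = 30
-11*(-7 + A) = -11*(-7 + 30) = -11*23 = -253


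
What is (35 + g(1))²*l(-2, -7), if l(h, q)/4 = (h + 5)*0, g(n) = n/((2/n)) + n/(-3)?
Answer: 0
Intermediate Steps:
g(n) = n²/2 - n/3 (g(n) = n*(n/2) + n*(-⅓) = n²/2 - n/3)
l(h, q) = 0 (l(h, q) = 4*((h + 5)*0) = 4*((5 + h)*0) = 4*0 = 0)
(35 + g(1))²*l(-2, -7) = (35 + (⅙)*1*(-2 + 3*1))²*0 = (35 + (⅙)*1*(-2 + 3))²*0 = (35 + (⅙)*1*1)²*0 = (35 + ⅙)²*0 = (211/6)²*0 = (44521/36)*0 = 0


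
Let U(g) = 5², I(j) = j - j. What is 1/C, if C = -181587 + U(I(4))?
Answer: -1/181562 ≈ -5.5078e-6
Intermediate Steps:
I(j) = 0
U(g) = 25
C = -181562 (C = -181587 + 25 = -181562)
1/C = 1/(-181562) = -1/181562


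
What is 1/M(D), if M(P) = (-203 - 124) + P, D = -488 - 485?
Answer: -1/1300 ≈ -0.00076923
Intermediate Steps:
D = -973
M(P) = -327 + P
1/M(D) = 1/(-327 - 973) = 1/(-1300) = -1/1300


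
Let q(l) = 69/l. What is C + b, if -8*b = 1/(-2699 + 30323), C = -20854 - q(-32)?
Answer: -4608090655/220992 ≈ -20852.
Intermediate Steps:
C = -667259/32 (C = -20854 - 69/(-32) = -20854 - 69*(-1)/32 = -20854 - 1*(-69/32) = -20854 + 69/32 = -667259/32 ≈ -20852.)
b = -1/220992 (b = -1/(8*(-2699 + 30323)) = -⅛/27624 = -⅛*1/27624 = -1/220992 ≈ -4.5250e-6)
C + b = -667259/32 - 1/220992 = -4608090655/220992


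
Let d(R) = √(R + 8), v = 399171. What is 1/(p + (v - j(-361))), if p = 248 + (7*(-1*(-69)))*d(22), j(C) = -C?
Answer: 199529/79620144347 - 483*√30/159240288694 ≈ 2.4894e-6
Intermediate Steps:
d(R) = √(8 + R)
p = 248 + 483*√30 (p = 248 + (7*(-1*(-69)))*√(8 + 22) = 248 + (7*69)*√30 = 248 + 483*√30 ≈ 2893.5)
1/(p + (v - j(-361))) = 1/((248 + 483*√30) + (399171 - (-1)*(-361))) = 1/((248 + 483*√30) + (399171 - 1*361)) = 1/((248 + 483*√30) + (399171 - 361)) = 1/((248 + 483*√30) + 398810) = 1/(399058 + 483*√30)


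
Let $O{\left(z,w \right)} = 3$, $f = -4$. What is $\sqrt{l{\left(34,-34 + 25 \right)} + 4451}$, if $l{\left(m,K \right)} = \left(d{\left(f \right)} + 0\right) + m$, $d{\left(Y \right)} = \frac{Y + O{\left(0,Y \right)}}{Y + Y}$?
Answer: $\frac{\sqrt{71762}}{4} \approx 66.971$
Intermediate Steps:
$d{\left(Y \right)} = \frac{3 + Y}{2 Y}$ ($d{\left(Y \right)} = \frac{Y + 3}{Y + Y} = \frac{3 + Y}{2 Y}$)
$l{\left(m,K \right)} = \frac{1}{8} + m$ ($l{\left(m,K \right)} = \left(\frac{3 - 4}{2 \left(-4\right)} + 0\right) + m = \left(\frac{1}{2} \left(- \frac{1}{4}\right) \left(-1\right) + 0\right) + m = \left(\frac{1}{8} + 0\right) + m = \frac{1}{8} + m$)
$\sqrt{l{\left(34,-34 + 25 \right)} + 4451} = \sqrt{\left(\frac{1}{8} + 34\right) + 4451} = \sqrt{\frac{273}{8} + 4451} = \sqrt{\frac{35881}{8}} = \frac{\sqrt{71762}}{4}$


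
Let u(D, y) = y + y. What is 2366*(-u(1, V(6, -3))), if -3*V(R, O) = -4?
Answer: -18928/3 ≈ -6309.3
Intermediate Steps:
V(R, O) = 4/3 (V(R, O) = -⅓*(-4) = 4/3)
u(D, y) = 2*y
2366*(-u(1, V(6, -3))) = 2366*(-2*4/3) = 2366*(-1*8/3) = 2366*(-8/3) = -18928/3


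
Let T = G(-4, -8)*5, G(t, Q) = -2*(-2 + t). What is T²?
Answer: 3600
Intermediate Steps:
G(t, Q) = 4 - 2*t
T = 60 (T = (4 - 2*(-4))*5 = (4 + 8)*5 = 12*5 = 60)
T² = 60² = 3600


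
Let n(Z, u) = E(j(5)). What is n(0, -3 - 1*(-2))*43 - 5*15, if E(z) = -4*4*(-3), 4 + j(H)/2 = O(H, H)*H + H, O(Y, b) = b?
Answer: 1989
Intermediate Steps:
j(H) = -8 + 2*H + 2*H² (j(H) = -8 + 2*(H*H + H) = -8 + 2*(H² + H) = -8 + 2*(H + H²) = -8 + (2*H + 2*H²) = -8 + 2*H + 2*H²)
E(z) = 48 (E(z) = -16*(-3) = 48)
n(Z, u) = 48
n(0, -3 - 1*(-2))*43 - 5*15 = 48*43 - 5*15 = 2064 - 75 = 1989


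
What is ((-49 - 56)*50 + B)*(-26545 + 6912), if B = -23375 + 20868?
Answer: 152293181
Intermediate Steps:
B = -2507
((-49 - 56)*50 + B)*(-26545 + 6912) = ((-49 - 56)*50 - 2507)*(-26545 + 6912) = (-105*50 - 2507)*(-19633) = (-5250 - 2507)*(-19633) = -7757*(-19633) = 152293181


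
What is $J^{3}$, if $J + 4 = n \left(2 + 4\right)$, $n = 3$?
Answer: $2744$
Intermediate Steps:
$J = 14$ ($J = -4 + 3 \left(2 + 4\right) = -4 + 3 \cdot 6 = -4 + 18 = 14$)
$J^{3} = 14^{3} = 2744$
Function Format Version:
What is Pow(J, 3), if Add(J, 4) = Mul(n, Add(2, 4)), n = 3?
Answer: 2744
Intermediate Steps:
J = 14 (J = Add(-4, Mul(3, Add(2, 4))) = Add(-4, Mul(3, 6)) = Add(-4, 18) = 14)
Pow(J, 3) = Pow(14, 3) = 2744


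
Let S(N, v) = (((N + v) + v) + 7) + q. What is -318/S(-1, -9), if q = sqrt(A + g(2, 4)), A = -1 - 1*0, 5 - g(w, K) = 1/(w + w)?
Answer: 5088/187 + 212*sqrt(15)/187 ≈ 31.599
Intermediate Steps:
g(w, K) = 5 - 1/(2*w) (g(w, K) = 5 - 1/(w + w) = 5 - 1/(2*w))
A = -1 (A = -1 + 0 = -1)
q = sqrt(15)/2 (q = sqrt(-1 + (5 - 1/2/2)) = sqrt(-1 + (5 - 1/2*1/2)) = sqrt(-1 + (5 - 1/4)) = sqrt(-1 + 19/4) = sqrt(15/4) = sqrt(15)/2 ≈ 1.9365)
S(N, v) = 7 + N + sqrt(15)/2 + 2*v (S(N, v) = (((N + v) + v) + 7) + sqrt(15)/2 = ((N + 2*v) + 7) + sqrt(15)/2 = (7 + N + 2*v) + sqrt(15)/2 = 7 + N + sqrt(15)/2 + 2*v)
-318/S(-1, -9) = -318/(7 - 1 + sqrt(15)/2 + 2*(-9)) = -318/(7 - 1 + sqrt(15)/2 - 18) = -318/(-12 + sqrt(15)/2)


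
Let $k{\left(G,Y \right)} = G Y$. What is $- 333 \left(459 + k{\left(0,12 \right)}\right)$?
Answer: $-152847$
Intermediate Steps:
$- 333 \left(459 + k{\left(0,12 \right)}\right) = - 333 \left(459 + 0 \cdot 12\right) = - 333 \left(459 + 0\right) = \left(-333\right) 459 = -152847$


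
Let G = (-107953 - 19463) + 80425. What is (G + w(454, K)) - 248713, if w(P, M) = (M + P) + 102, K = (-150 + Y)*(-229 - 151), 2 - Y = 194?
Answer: -165188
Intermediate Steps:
G = -46991 (G = -127416 + 80425 = -46991)
Y = -192 (Y = 2 - 1*194 = 2 - 194 = -192)
K = 129960 (K = (-150 - 192)*(-229 - 151) = -342*(-380) = 129960)
w(P, M) = 102 + M + P
(G + w(454, K)) - 248713 = (-46991 + (102 + 129960 + 454)) - 248713 = (-46991 + 130516) - 248713 = 83525 - 248713 = -165188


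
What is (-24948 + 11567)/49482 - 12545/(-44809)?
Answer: 21162461/2217238938 ≈ 0.0095445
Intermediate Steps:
(-24948 + 11567)/49482 - 12545/(-44809) = -13381*1/49482 - 12545*(-1/44809) = -13381/49482 + 12545/44809 = 21162461/2217238938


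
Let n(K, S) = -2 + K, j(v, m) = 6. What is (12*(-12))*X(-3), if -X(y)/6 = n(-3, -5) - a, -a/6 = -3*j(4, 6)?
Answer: -97632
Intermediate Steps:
a = 108 (a = -(-18)*6 = -6*(-18) = 108)
X(y) = 678 (X(y) = -6*((-2 - 3) - 1*108) = -6*(-5 - 108) = -6*(-113) = 678)
(12*(-12))*X(-3) = (12*(-12))*678 = -144*678 = -97632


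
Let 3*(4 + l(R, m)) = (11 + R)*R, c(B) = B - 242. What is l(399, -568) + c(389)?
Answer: 54673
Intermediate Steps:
c(B) = -242 + B
l(R, m) = -4 + R*(11 + R)/3 (l(R, m) = -4 + ((11 + R)*R)/3 = -4 + (R*(11 + R))/3 = -4 + R*(11 + R)/3)
l(399, -568) + c(389) = (-4 + (1/3)*399**2 + (11/3)*399) + (-242 + 389) = (-4 + (1/3)*159201 + 1463) + 147 = (-4 + 53067 + 1463) + 147 = 54526 + 147 = 54673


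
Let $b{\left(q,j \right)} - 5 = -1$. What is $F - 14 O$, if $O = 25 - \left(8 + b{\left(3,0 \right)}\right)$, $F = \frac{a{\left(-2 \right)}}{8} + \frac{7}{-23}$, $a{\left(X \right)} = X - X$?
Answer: $- \frac{4193}{23} \approx -182.3$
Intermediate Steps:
$b{\left(q,j \right)} = 4$ ($b{\left(q,j \right)} = 5 - 1 = 4$)
$a{\left(X \right)} = 0$
$F = - \frac{7}{23}$ ($F = \frac{0}{8} + \frac{7}{-23} = 0 \cdot \frac{1}{8} + 7 \left(- \frac{1}{23}\right) = 0 - \frac{7}{23} = - \frac{7}{23} \approx -0.30435$)
$O = 13$ ($O = 25 - \left(8 + 4\right) = 25 - 12 = 13$)
$F - 14 O = - \frac{7}{23} - 182 = - \frac{4193}{23}$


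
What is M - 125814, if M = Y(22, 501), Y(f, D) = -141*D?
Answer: -196455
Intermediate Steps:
M = -70641 (M = -141*501 = -70641)
M - 125814 = -70641 - 125814 = -196455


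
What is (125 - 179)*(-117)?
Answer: 6318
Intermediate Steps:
(125 - 179)*(-117) = -54*(-117) = 6318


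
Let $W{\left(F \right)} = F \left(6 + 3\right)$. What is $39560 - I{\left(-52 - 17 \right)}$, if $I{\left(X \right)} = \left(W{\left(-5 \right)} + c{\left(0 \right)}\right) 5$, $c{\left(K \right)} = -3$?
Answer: $39800$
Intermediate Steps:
$W{\left(F \right)} = 9 F$ ($W{\left(F \right)} = F 9 = 9 F$)
$I{\left(X \right)} = -240$ ($I{\left(X \right)} = \left(9 \left(-5\right) - 3\right) 5 = \left(-45 - 3\right) 5 = \left(-48\right) 5 = -240$)
$39560 - I{\left(-52 - 17 \right)} = 39560 - -240 = 39560 + 240 = 39800$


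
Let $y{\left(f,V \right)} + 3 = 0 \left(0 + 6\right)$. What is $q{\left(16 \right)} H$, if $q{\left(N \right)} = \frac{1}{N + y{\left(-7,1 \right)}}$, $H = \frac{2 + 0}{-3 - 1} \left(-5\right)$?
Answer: $\frac{5}{26} \approx 0.19231$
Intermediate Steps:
$H = \frac{5}{2}$ ($H = \frac{2}{-4} \left(-5\right) = 2 \left(- \frac{1}{4}\right) \left(-5\right) = \left(- \frac{1}{2}\right) \left(-5\right) = \frac{5}{2} \approx 2.5$)
$y{\left(f,V \right)} = -3$ ($y{\left(f,V \right)} = -3 + 0 \left(0 + 6\right) = -3 + 0 \cdot 6 = -3 + 0 = -3$)
$q{\left(N \right)} = \frac{1}{-3 + N}$ ($q{\left(N \right)} = \frac{1}{N - 3} = \frac{1}{-3 + N}$)
$q{\left(16 \right)} H = \frac{1}{-3 + 16} \cdot \frac{5}{2} = \frac{1}{13} \cdot \frac{5}{2} = \frac{5}{26}$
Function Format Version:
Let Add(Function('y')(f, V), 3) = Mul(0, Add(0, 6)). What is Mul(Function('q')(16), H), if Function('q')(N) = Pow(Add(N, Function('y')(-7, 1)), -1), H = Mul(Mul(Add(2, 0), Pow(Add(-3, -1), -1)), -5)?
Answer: Rational(5, 26) ≈ 0.19231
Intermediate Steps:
H = Rational(5, 2) (H = Mul(Mul(2, Pow(-4, -1)), -5) = Mul(Mul(2, Rational(-1, 4)), -5) = Mul(Rational(-1, 2), -5) = Rational(5, 2) ≈ 2.5000)
Function('y')(f, V) = -3 (Function('y')(f, V) = Add(-3, Mul(0, Add(0, 6))) = Add(-3, Mul(0, 6)) = Add(-3, 0) = -3)
Function('q')(N) = Pow(Add(-3, N), -1) (Function('q')(N) = Pow(Add(N, -3), -1) = Pow(Add(-3, N), -1))
Mul(Function('q')(16), H) = Mul(Pow(Add(-3, 16), -1), Rational(5, 2)) = Mul(Pow(13, -1), Rational(5, 2)) = Mul(Rational(1, 13), Rational(5, 2)) = Rational(5, 26)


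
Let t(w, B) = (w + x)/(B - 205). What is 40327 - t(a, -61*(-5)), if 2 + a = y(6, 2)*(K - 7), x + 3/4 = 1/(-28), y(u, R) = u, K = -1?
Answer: 56458511/1400 ≈ 40328.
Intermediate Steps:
x = -11/14 (x = -¾ + 1/(-28) = -¾ - 1/28 = -11/14 ≈ -0.78571)
a = -50 (a = -2 + 6*(-1 - 7) = -2 + 6*(-8) = -2 - 48 = -50)
t(w, B) = (-11/14 + w)/(-205 + B) (t(w, B) = (w - 11/14)/(B - 205) = (-11/14 + w)/(-205 + B))
40327 - t(a, -61*(-5)) = 40327 - (-11/14 - 50)/(-205 - 61*(-5)) = 40327 - (-711)/((-205 + 305)*14) = 40327 - (-711)/(100*14) = 40327 - 1*(-711/1400) = 40327 + 711/1400 = 56458511/1400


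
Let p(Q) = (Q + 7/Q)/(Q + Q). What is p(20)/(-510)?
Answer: -407/408000 ≈ -0.00099755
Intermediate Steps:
p(Q) = (Q + 7/Q)/(2*Q) (p(Q) = (Q + 7/Q)/((2*Q)) = (Q + 7/Q)*(1/(2*Q)) = (Q + 7/Q)/(2*Q))
p(20)/(-510) = ((1/2)*(7 + 20**2)/20**2)/(-510) = ((1/2)*(1/400)*(7 + 400))*(-1/510) = ((1/2)*(1/400)*407)*(-1/510) = (407/800)*(-1/510) = -407/408000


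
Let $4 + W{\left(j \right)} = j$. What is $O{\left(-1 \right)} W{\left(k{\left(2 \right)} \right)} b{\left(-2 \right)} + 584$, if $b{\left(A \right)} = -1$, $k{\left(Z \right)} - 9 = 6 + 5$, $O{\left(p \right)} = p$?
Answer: $600$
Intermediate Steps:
$k{\left(Z \right)} = 20$ ($k{\left(Z \right)} = 9 + \left(6 + 5\right) = 9 + 11 = 20$)
$W{\left(j \right)} = -4 + j$
$O{\left(-1 \right)} W{\left(k{\left(2 \right)} \right)} b{\left(-2 \right)} + 584 = - (-4 + 20) \left(-1\right) + 584 = \left(-1\right) 16 \left(-1\right) + 584 = \left(-16\right) \left(-1\right) + 584 = 16 + 584 = 600$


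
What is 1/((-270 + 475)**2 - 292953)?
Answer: -1/250928 ≈ -3.9852e-6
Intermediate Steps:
1/((-270 + 475)**2 - 292953) = 1/(205**2 - 292953) = 1/(42025 - 292953) = 1/(-250928) = -1/250928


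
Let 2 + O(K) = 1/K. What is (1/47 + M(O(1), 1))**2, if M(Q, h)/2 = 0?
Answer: 1/2209 ≈ 0.00045269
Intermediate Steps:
O(K) = -2 + 1/K
M(Q, h) = 0 (M(Q, h) = 2*0 = 0)
(1/47 + M(O(1), 1))**2 = (1/47 + 0)**2 = (1/47)**2 = 1/2209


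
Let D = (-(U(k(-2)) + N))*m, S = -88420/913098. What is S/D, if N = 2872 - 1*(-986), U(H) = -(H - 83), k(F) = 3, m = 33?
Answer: 22105/29665184373 ≈ 7.4515e-7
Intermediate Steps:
U(H) = 83 - H (U(H) = -(-83 + H) = 83 - H)
S = -44210/456549 (S = -88420*1/913098 = -44210/456549 ≈ -0.096835)
N = 3858 (N = 2872 + 986 = 3858)
D = -129954 (D = -((83 - 1*3) + 3858)*33 = -((83 - 3) + 3858)*33 = -(80 + 3858)*33 = -1*3938*33 = -3938*33 = -129954)
S/D = -44210/456549/(-129954) = -44210/456549*(-1/129954) = 22105/29665184373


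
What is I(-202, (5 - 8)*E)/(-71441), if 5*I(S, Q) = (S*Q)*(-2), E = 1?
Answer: 1212/357205 ≈ 0.0033930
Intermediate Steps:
I(S, Q) = -2*Q*S/5 (I(S, Q) = ((S*Q)*(-2))/5 = ((Q*S)*(-2))/5 = (-2*Q*S)/5 = -2*Q*S/5)
I(-202, (5 - 8)*E)/(-71441) = -⅖*(5 - 8)*1*(-202)/(-71441) = -⅖*(-3*1)*(-202)*(-1/71441) = -⅖*(-3)*(-202)*(-1/71441) = -1212/5*(-1/71441) = 1212/357205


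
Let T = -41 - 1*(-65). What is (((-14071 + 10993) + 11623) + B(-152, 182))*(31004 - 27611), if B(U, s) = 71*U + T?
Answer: -7542639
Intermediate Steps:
T = 24 (T = -41 + 65 = 24)
B(U, s) = 24 + 71*U (B(U, s) = 71*U + 24 = 24 + 71*U)
(((-14071 + 10993) + 11623) + B(-152, 182))*(31004 - 27611) = (((-14071 + 10993) + 11623) + (24 + 71*(-152)))*(31004 - 27611) = ((-3078 + 11623) + (24 - 10792))*3393 = (8545 - 10768)*3393 = -2223*3393 = -7542639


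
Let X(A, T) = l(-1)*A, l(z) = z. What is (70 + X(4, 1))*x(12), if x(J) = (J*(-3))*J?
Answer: -28512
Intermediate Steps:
x(J) = -3*J² (x(J) = (-3*J)*J = -3*J²)
X(A, T) = -A
(70 + X(4, 1))*x(12) = (70 - 1*4)*(-3*12²) = (70 - 4)*(-3*144) = 66*(-432) = -28512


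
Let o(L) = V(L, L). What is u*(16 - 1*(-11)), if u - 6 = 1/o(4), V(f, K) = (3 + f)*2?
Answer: 2295/14 ≈ 163.93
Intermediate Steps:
V(f, K) = 6 + 2*f
o(L) = 6 + 2*L
u = 85/14 (u = 6 + 1/(6 + 2*4) = 6 + 1/(6 + 8) = 6 + 1/14 = 85/14 ≈ 6.0714)
u*(16 - 1*(-11)) = 85*(16 - 1*(-11))/14 = 85*(16 + 11)/14 = (85/14)*27 = 2295/14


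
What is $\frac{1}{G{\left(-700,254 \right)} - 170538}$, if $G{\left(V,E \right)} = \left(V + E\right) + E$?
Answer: $- \frac{1}{170730} \approx -5.8572 \cdot 10^{-6}$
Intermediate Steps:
$G{\left(V,E \right)} = V + 2 E$ ($G{\left(V,E \right)} = \left(E + V\right) + E = V + 2 E$)
$\frac{1}{G{\left(-700,254 \right)} - 170538} = \frac{1}{\left(-700 + 2 \cdot 254\right) - 170538} = \frac{1}{\left(-700 + 508\right) - 170538} = \frac{1}{-192 - 170538} = \frac{1}{-170730} = - \frac{1}{170730}$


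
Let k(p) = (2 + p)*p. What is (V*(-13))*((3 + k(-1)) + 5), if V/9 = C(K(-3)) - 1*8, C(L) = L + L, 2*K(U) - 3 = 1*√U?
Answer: 4095 - 819*I*√3 ≈ 4095.0 - 1418.5*I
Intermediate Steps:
K(U) = 3/2 + √U/2 (K(U) = 3/2 + (1*√U)/2 = 3/2 + √U/2)
C(L) = 2*L
V = -45 + 9*I*√3 (V = 9*(2*(3/2 + √(-3)/2) - 1*8) = 9*(2*(3/2 + (I*√3)/2) - 8) = 9*(2*(3/2 + I*√3/2) - 8) = 9*((3 + I*√3) - 8) = 9*(-5 + I*√3) = -45 + 9*I*√3 ≈ -45.0 + 15.588*I)
k(p) = p*(2 + p)
(V*(-13))*((3 + k(-1)) + 5) = ((-45 + 9*I*√3)*(-13))*((3 - (2 - 1)) + 5) = (585 - 117*I*√3)*((3 - 1*1) + 5) = (585 - 117*I*√3)*((3 - 1) + 5) = (585 - 117*I*√3)*(2 + 5) = (585 - 117*I*√3)*7 = 4095 - 819*I*√3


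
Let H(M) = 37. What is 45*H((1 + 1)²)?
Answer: 1665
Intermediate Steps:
45*H((1 + 1)²) = 45*37 = 1665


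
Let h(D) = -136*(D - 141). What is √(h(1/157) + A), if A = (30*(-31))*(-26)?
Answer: 2*√267165173/157 ≈ 208.22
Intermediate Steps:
h(D) = 19176 - 136*D (h(D) = -136*(-141 + D) = 19176 - 136*D)
A = 24180 (A = -930*(-26) = 24180)
√(h(1/157) + A) = √((19176 - 136/157) + 24180) = √(3010496/157 + 24180) = √(6806756/157) = 2*√267165173/157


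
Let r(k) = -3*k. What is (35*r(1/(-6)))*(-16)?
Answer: -280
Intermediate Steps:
(35*r(1/(-6)))*(-16) = (35*(-3/(-6)))*(-16) = (35*(-3*(-1)/6))*(-16) = (35*(-3*(-⅙)))*(-16) = (35*(½))*(-16) = (35/2)*(-16) = -280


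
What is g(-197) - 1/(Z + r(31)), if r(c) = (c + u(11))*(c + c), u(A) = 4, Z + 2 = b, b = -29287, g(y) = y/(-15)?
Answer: 5342458/406785 ≈ 13.133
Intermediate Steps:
g(y) = -y/15 (g(y) = y*(-1/15) = -y/15)
Z = -29289 (Z = -2 - 29287 = -29289)
r(c) = 2*c*(4 + c) (r(c) = (c + 4)*(c + c) = (4 + c)*(2*c) = 2*c*(4 + c))
g(-197) - 1/(Z + r(31)) = -1/15*(-197) - 1/(-29289 + 2*31*(4 + 31)) = 197/15 - 1/(-29289 + 2*31*35) = 197/15 - 1/(-29289 + 2170) = 197/15 - 1/(-27119) = 197/15 - 1*(-1/27119) = 197/15 + 1/27119 = 5342458/406785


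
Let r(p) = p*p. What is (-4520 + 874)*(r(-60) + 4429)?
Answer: -29273734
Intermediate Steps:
r(p) = p**2
(-4520 + 874)*(r(-60) + 4429) = (-4520 + 874)*((-60)**2 + 4429) = -3646*(3600 + 4429) = -3646*8029 = -29273734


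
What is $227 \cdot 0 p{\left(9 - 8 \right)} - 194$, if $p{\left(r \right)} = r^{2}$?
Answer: $-194$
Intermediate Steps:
$227 \cdot 0 p{\left(9 - 8 \right)} - 194 = 227 \cdot 0 \left(9 - 8\right)^{2} - 194 = 0 \left(9 - 8\right)^{2} - 194 = 0 \cdot 1^{2} - 194 = 0 \cdot 1 - 194 = 0 - 194 = -194$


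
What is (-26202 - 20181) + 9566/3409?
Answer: -158110081/3409 ≈ -46380.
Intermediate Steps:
(-26202 - 20181) + 9566/3409 = -46383 + 9566*(1/3409) = -46383 + 9566/3409 = -158110081/3409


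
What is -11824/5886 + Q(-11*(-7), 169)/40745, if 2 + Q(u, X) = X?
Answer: -240392959/119912535 ≈ -2.0047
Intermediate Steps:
Q(u, X) = -2 + X
-11824/5886 + Q(-11*(-7), 169)/40745 = -11824/5886 + (-2 + 169)/40745 = -11824*1/5886 + 167*(1/40745) = -5912/2943 + 167/40745 = -240392959/119912535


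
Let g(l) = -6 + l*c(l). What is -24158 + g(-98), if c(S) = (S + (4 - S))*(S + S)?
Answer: 52668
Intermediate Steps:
c(S) = 8*S (c(S) = 4*(2*S) = 8*S)
g(l) = -6 + 8*l**2 (g(l) = -6 + l*(8*l) = -6 + 8*l**2)
-24158 + g(-98) = -24158 + (-6 + 8*(-98)**2) = -24158 + (-6 + 8*9604) = -24158 + (-6 + 76832) = -24158 + 76826 = 52668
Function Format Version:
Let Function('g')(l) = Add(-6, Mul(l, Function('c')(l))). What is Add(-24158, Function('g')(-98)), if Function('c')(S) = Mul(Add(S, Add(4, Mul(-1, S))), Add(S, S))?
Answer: 52668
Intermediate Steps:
Function('c')(S) = Mul(8, S) (Function('c')(S) = Mul(4, Mul(2, S)) = Mul(8, S))
Function('g')(l) = Add(-6, Mul(8, Pow(l, 2))) (Function('g')(l) = Add(-6, Mul(l, Mul(8, l))) = Add(-6, Mul(8, Pow(l, 2))))
Add(-24158, Function('g')(-98)) = Add(-24158, Add(-6, Mul(8, Pow(-98, 2)))) = Add(-24158, Add(-6, Mul(8, 9604))) = Add(-24158, Add(-6, 76832)) = Add(-24158, 76826) = 52668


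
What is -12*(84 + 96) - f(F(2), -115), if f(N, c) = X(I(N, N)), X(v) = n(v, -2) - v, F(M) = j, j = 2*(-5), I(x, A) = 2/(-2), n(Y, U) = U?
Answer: -2159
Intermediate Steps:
I(x, A) = -1 (I(x, A) = 2*(-1/2) = -1)
j = -10
F(M) = -10
X(v) = -2 - v
f(N, c) = -1 (f(N, c) = -2 - 1*(-1) = -2 + 1 = -1)
-12*(84 + 96) - f(F(2), -115) = -12*(84 + 96) - 1*(-1) = -12*180 + 1 = -2160 + 1 = -2159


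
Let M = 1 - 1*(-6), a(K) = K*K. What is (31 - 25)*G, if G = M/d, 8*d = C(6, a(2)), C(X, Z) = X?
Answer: 56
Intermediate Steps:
a(K) = K²
d = ¾ (d = (⅛)*6 = ¾ ≈ 0.75000)
M = 7 (M = 1 + 6 = 7)
G = 28/3 (G = 7/(¾) = 7*(4/3) = 28/3 ≈ 9.3333)
(31 - 25)*G = (31 - 25)*(28/3) = 6*(28/3) = 56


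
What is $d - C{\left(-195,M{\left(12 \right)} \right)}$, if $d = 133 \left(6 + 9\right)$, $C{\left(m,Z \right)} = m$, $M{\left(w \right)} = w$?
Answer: $2190$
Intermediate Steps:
$d = 1995$ ($d = 133 \cdot 15 = 1995$)
$d - C{\left(-195,M{\left(12 \right)} \right)} = 1995 - -195 = 1995 + 195 = 2190$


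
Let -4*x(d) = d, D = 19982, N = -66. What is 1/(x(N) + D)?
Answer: 2/39997 ≈ 5.0004e-5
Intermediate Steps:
x(d) = -d/4
1/(x(N) + D) = 1/(-¼*(-66) + 19982) = 1/(33/2 + 19982) = 1/(39997/2) = 2/39997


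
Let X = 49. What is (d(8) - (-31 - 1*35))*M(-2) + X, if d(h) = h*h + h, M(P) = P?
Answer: -227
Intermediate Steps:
d(h) = h + h² (d(h) = h² + h = h + h²)
(d(8) - (-31 - 1*35))*M(-2) + X = (8*(1 + 8) - (-31 - 1*35))*(-2) + 49 = (8*9 - (-31 - 35))*(-2) + 49 = (72 - 1*(-66))*(-2) + 49 = (72 + 66)*(-2) + 49 = 138*(-2) + 49 = -276 + 49 = -227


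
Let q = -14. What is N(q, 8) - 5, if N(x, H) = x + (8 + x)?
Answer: -25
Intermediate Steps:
N(x, H) = 8 + 2*x
N(q, 8) - 5 = (8 + 2*(-14)) - 5 = (8 - 28) - 5 = -20 - 5 = -25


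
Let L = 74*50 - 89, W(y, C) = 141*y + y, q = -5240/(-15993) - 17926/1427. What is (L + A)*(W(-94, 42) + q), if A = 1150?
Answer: -161296022993114/2535779 ≈ -6.3608e+7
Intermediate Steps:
q = -279213038/22822011 (q = -5240*(-1/15993) - 17926*1/1427 = 5240/15993 - 17926/1427 = -279213038/22822011 ≈ -12.234)
W(y, C) = 142*y
L = 3611 (L = 3700 - 89 = 3611)
(L + A)*(W(-94, 42) + q) = (3611 + 1150)*(142*(-94) - 279213038/22822011) = 4761*(-13348 - 279213038/22822011) = 4761*(-304907415866/22822011) = -161296022993114/2535779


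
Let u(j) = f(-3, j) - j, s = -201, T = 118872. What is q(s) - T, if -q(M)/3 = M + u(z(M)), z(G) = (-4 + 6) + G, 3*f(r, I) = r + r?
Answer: -118860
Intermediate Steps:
f(r, I) = 2*r/3 (f(r, I) = (r + r)/3 = (2*r)/3 = 2*r/3)
z(G) = 2 + G
u(j) = -2 - j (u(j) = (2/3)*(-3) - j = -2 - j)
q(M) = 12 (q(M) = -3*(M + (-2 - (2 + M))) = -3*(M + (-2 + (-2 - M))) = -3*(M + (-4 - M)) = -3*(-4) = 12)
q(s) - T = 12 - 1*118872 = 12 - 118872 = -118860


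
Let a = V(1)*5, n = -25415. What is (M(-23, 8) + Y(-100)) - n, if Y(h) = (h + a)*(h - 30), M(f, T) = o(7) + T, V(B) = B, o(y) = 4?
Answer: 37777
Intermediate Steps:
M(f, T) = 4 + T
a = 5 (a = 1*5 = 5)
Y(h) = (-30 + h)*(5 + h) (Y(h) = (h + 5)*(h - 30) = (5 + h)*(-30 + h) = (-30 + h)*(5 + h))
(M(-23, 8) + Y(-100)) - n = ((4 + 8) + (-150 + (-100)² - 25*(-100))) - 1*(-25415) = (12 + (-150 + 10000 + 2500)) + 25415 = (12 + 12350) + 25415 = 12362 + 25415 = 37777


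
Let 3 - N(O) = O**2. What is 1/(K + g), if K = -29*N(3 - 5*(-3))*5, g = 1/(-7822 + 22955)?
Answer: 15133/704365486 ≈ 2.1485e-5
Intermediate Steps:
N(O) = 3 - O**2
g = 1/15133 ≈ 6.6081e-5
K = 46545 (K = -29*(3 - (3 - 5*(-3))**2)*5 = -29*(3 - (3 + 15)**2)*5 = -29*(3 - 1*18**2)*5 = -29*(3 - 1*324)*5 = -29*(3 - 324)*5 = -29*(-321)*5 = 9309*5 = 46545)
1/(K + g) = 1/(46545 + 1/15133) = 1/(704365486/15133) = 15133/704365486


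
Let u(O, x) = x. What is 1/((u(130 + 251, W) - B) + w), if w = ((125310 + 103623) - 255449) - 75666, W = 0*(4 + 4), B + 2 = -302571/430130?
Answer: -430130/43950380829 ≈ -9.7867e-6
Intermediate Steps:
B = -1162831/430130 (B = -2 - 302571/430130 = -1162831/430130 ≈ -2.7034)
W = 0 (W = 0*8 = 0)
w = -102182 (w = (228933 - 255449) - 75666 = -26516 - 75666 = -102182)
1/((u(130 + 251, W) - B) + w) = 1/((0 - 1*(-1162831/430130)) - 102182) = 1/((0 + 1162831/430130) - 102182) = 1/(1162831/430130 - 102182) = 1/(-43950380829/430130) = -430130/43950380829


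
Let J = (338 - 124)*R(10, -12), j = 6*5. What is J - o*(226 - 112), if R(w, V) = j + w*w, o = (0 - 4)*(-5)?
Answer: 25540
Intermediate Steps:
j = 30
o = 20 (o = -4*(-5) = 20)
R(w, V) = 30 + w² (R(w, V) = 30 + w*w = 30 + w²)
J = 27820 (J = (338 - 124)*(30 + 10²) = 214*(30 + 100) = 214*130 = 27820)
J - o*(226 - 112) = 27820 - 20*(226 - 112) = 27820 - 20*114 = 27820 - 1*2280 = 27820 - 2280 = 25540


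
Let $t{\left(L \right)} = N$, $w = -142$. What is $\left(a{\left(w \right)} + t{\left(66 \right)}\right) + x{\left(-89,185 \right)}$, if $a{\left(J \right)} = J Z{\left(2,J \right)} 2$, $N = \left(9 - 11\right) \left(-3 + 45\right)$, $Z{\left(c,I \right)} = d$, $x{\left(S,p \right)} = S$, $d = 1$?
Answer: $-457$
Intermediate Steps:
$Z{\left(c,I \right)} = 1$
$N = -84$ ($N = \left(-2\right) 42 = -84$)
$a{\left(J \right)} = 2 J$ ($a{\left(J \right)} = J 1 \cdot 2 = J 2 = 2 J$)
$t{\left(L \right)} = -84$
$\left(a{\left(w \right)} + t{\left(66 \right)}\right) + x{\left(-89,185 \right)} = \left(2 \left(-142\right) - 84\right) - 89 = \left(-284 - 84\right) - 89 = -368 - 89 = -457$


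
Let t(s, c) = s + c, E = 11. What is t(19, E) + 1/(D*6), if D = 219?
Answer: 39421/1314 ≈ 30.001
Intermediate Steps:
t(s, c) = c + s
t(19, E) + 1/(D*6) = (11 + 19) + 1/(219*6) = 30 + 1/1314 = 39421/1314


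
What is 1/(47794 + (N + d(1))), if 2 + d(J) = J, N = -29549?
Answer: 1/18244 ≈ 5.4813e-5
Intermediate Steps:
d(J) = -2 + J
1/(47794 + (N + d(1))) = 1/(47794 + (-29549 + (-2 + 1))) = 1/(47794 + (-29549 - 1)) = 1/(47794 - 29550) = 1/18244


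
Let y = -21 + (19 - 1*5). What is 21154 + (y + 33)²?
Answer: 21830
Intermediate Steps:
y = -7 (y = -21 + (19 - 5) = -21 + 14 = -7)
21154 + (y + 33)² = 21154 + (-7 + 33)² = 21154 + 26² = 21154 + 676 = 21830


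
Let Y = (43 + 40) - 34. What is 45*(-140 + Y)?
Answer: -4095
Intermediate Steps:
Y = 49 (Y = 83 - 34 = 49)
45*(-140 + Y) = 45*(-140 + 49) = 45*(-91) = -4095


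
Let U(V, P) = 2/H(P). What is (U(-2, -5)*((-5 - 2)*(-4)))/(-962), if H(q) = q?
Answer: 28/2405 ≈ 0.011642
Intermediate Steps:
U(V, P) = 2/P
(U(-2, -5)*((-5 - 2)*(-4)))/(-962) = ((2/(-5))*((-5 - 2)*(-4)))/(-962) = ((2*(-1/5))*(-7*(-4)))*(-1/962) = -2/5*28*(-1/962) = -56/5*(-1/962) = 28/2405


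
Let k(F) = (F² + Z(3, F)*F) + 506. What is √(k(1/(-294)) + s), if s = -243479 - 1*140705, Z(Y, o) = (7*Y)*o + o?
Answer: I*√33163591585/294 ≈ 619.42*I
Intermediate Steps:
Z(Y, o) = o + 7*Y*o (Z(Y, o) = 7*Y*o + o = o + 7*Y*o)
k(F) = 506 + 23*F² (k(F) = (F² + (F*(1 + 7*3))*F) + 506 = (F² + (F*(1 + 21))*F) + 506 = (F² + (F*22)*F) + 506 = (F² + (22*F)*F) + 506 = (F² + 22*F²) + 506 = 23*F² + 506 = 506 + 23*F²)
s = -384184 (s = -243479 - 140705 = -384184)
√(k(1/(-294)) + s) = √((506 + 23*(1/(-294))²) - 384184) = √((506 + 23*(-1/294)²) - 384184) = √((506 + 23*(1/86436)) - 384184) = √((506 + 23/86436) - 384184) = √(43736639/86436 - 384184) = √(-33163591585/86436) = I*√33163591585/294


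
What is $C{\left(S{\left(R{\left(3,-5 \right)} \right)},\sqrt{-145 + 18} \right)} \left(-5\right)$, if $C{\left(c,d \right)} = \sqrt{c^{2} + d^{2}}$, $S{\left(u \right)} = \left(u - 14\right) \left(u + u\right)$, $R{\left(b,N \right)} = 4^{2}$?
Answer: $-315$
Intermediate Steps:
$R{\left(b,N \right)} = 16$
$S{\left(u \right)} = 2 u \left(-14 + u\right)$ ($S{\left(u \right)} = \left(-14 + u\right) 2 u = 2 u \left(-14 + u\right)$)
$C{\left(S{\left(R{\left(3,-5 \right)} \right)},\sqrt{-145 + 18} \right)} \left(-5\right) = \sqrt{\left(2 \cdot 16 \left(-14 + 16\right)\right)^{2} + \left(\sqrt{-145 + 18}\right)^{2}} \left(-5\right) = \sqrt{\left(2 \cdot 16 \cdot 2\right)^{2} + \left(\sqrt{-127}\right)^{2}} \left(-5\right) = \sqrt{64^{2} + \left(i \sqrt{127}\right)^{2}} \left(-5\right) = \sqrt{4096 - 127} \left(-5\right) = \sqrt{3969} \left(-5\right) = 63 \left(-5\right) = -315$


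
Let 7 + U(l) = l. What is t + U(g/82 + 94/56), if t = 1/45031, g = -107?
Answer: -48935667/7385084 ≈ -6.6263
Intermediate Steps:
U(l) = -7 + l
t = 1/45031 ≈ 2.2207e-5
t + U(g/82 + 94/56) = 1/45031 + (-7 + (-107/82 + 94/56)) = 1/45031 + (-7 + (-107*1/82 + 94*(1/56))) = 1/45031 + (-7 + (-107/82 + 47/28)) = 1/45031 + (-7 + 429/1148) = 1/45031 - 7607/1148 = -48935667/7385084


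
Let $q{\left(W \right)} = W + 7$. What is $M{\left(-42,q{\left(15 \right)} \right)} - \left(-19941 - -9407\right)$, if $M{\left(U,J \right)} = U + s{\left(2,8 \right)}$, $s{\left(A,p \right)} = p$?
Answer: $10500$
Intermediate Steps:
$q{\left(W \right)} = 7 + W$
$M{\left(U,J \right)} = 8 + U$ ($M{\left(U,J \right)} = U + 8 = 8 + U$)
$M{\left(-42,q{\left(15 \right)} \right)} - \left(-19941 - -9407\right) = \left(8 - 42\right) - \left(-19941 - -9407\right) = -34 - \left(-19941 + 9407\right) = -34 - -10534 = -34 + 10534 = 10500$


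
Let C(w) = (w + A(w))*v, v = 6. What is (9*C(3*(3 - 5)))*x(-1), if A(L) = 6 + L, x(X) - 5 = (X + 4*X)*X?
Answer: -3240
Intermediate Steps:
x(X) = 5 + 5*X² (x(X) = 5 + (X + 4*X)*X = 5 + (5*X)*X = 5 + 5*X²)
C(w) = 36 + 12*w (C(w) = (w + (6 + w))*6 = (6 + 2*w)*6 = 36 + 12*w)
(9*C(3*(3 - 5)))*x(-1) = (9*(36 + 12*(3*(3 - 5))))*(5 + 5*(-1)²) = (9*(36 + 12*(3*(-2))))*(5 + 5*1) = (9*(36 + 12*(-6)))*(5 + 5) = (9*(36 - 72))*10 = (9*(-36))*10 = -324*10 = -3240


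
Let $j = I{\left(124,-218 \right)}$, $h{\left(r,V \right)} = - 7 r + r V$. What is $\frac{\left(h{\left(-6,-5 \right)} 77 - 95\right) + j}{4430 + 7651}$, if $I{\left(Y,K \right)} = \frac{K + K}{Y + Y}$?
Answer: $\frac{337729}{749022} \approx 0.45089$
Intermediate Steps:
$h{\left(r,V \right)} = - 7 r + V r$
$I{\left(Y,K \right)} = \frac{K}{Y}$ ($I{\left(Y,K \right)} = \frac{2 K}{2 Y} = 2 K \frac{1}{2 Y} = \frac{K}{Y}$)
$j = - \frac{109}{62}$ ($j = - \frac{218}{124} = \left(-218\right) \frac{1}{124} = - \frac{109}{62} \approx -1.7581$)
$\frac{\left(h{\left(-6,-5 \right)} 77 - 95\right) + j}{4430 + 7651} = \frac{\left(- 6 \left(-7 - 5\right) 77 - 95\right) - \frac{109}{62}}{4430 + 7651} = \frac{\left(\left(-6\right) \left(-12\right) 77 - 95\right) - \frac{109}{62}}{12081} = \left(\left(72 \cdot 77 - 95\right) - \frac{109}{62}\right) \frac{1}{12081} = \left(\left(5544 - 95\right) - \frac{109}{62}\right) \frac{1}{12081} = \left(5449 - \frac{109}{62}\right) \frac{1}{12081} = \frac{337729}{62} \cdot \frac{1}{12081} = \frac{337729}{749022}$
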